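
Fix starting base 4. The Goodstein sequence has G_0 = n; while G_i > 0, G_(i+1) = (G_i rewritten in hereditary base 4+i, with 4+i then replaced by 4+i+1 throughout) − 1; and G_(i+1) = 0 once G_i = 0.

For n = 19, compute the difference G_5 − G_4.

G_0 = 19. HB_4(19) = 4^2 + 3. Bump = 28. G_1 = 27.
G_1 = 27. HB_5(27) = 5^2 + 2. Bump = 38. G_2 = 37.
G_2 = 37. HB_6(37) = 6^2 + 1. Bump = 50. G_3 = 49.
G_3 = 49. HB_7(49) = 7^2. Bump = 64. G_4 = 63.
G_4 = 63. HB_8(63) = 7·8 + 7. Bump = 70. G_5 = 69.

6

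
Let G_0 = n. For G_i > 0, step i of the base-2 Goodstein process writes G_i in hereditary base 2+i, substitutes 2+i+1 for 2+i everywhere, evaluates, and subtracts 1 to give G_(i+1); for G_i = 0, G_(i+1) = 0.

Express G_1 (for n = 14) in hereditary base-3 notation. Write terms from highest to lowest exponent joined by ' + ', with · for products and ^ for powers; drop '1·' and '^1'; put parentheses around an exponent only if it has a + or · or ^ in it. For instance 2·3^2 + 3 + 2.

base 2: 14 = 2^(2 + 1) + 2^2 + 2; at 3: 3^(3 + 1) + 3^3 + 3 = 111; next = 110
base 3: 110 = 3^(3 + 1) + 3^3 + 2; at 4: 4^(4 + 1) + 4^4 + 2 = 1282; next = 1281

3^(3 + 1) + 3^3 + 2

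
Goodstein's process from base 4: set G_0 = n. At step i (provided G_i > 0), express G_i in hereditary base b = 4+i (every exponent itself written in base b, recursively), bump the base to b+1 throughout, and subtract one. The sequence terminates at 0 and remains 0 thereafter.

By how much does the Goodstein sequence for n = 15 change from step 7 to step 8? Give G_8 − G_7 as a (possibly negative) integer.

(0) 15|_4 = 3·4 + 3 ↦ 3·5 + 3|_5 = 18 ⇒ 17
(1) 17|_5 = 3·5 + 2 ↦ 3·6 + 2|_6 = 20 ⇒ 19
(2) 19|_6 = 3·6 + 1 ↦ 3·7 + 1|_7 = 22 ⇒ 21
(3) 21|_7 = 3·7 ↦ 3·8|_8 = 24 ⇒ 23
(4) 23|_8 = 2·8 + 7 ↦ 2·9 + 7|_9 = 25 ⇒ 24
(5) 24|_9 = 2·9 + 6 ↦ 2·10 + 6|_10 = 26 ⇒ 25
(6) 25|_10 = 2·10 + 5 ↦ 2·11 + 5|_11 = 27 ⇒ 26
(7) 26|_11 = 2·11 + 4 ↦ 2·12 + 4|_12 = 28 ⇒ 27

1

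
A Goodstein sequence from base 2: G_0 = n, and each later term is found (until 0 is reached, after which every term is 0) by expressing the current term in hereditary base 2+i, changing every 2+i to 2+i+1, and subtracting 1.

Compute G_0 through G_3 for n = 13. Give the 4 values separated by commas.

13 —HB2→ 2^(2 + 1) + 2^2 + 1 —bump→ 3^(3 + 1) + 3^3 + 1 = 109 —(−1)→ 108
108 —HB3→ 3^(3 + 1) + 3^3 —bump→ 4^(4 + 1) + 4^4 = 1280 —(−1)→ 1279
1279 —HB4→ 4^(4 + 1) + 3·4^3 + 3·4^2 + 3·4 + 3 —bump→ 5^(5 + 1) + 3·5^3 + 3·5^2 + 3·5 + 3 = 16093 —(−1)→ 16092

13, 108, 1279, 16092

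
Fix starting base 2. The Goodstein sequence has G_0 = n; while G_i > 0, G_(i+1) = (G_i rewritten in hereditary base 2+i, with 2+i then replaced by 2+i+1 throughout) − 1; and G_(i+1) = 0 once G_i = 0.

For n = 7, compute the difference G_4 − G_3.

43530

[0] 7 ≡ 2^2 + 2 + 1 (base 2). Lift 3: 31. −1: 30.
[1] 30 ≡ 3^3 + 3 (base 3). Lift 4: 260. −1: 259.
[2] 259 ≡ 4^4 + 3 (base 4). Lift 5: 3128. −1: 3127.
[3] 3127 ≡ 5^5 + 2 (base 5). Lift 6: 46658. −1: 46657.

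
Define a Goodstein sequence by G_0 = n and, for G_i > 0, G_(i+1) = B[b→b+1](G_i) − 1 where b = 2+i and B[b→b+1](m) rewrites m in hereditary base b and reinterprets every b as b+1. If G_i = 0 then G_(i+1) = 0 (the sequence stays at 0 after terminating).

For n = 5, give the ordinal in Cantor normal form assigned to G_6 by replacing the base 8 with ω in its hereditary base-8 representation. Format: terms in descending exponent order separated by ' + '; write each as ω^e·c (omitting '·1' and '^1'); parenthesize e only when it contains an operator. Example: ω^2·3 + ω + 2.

G_0 = 5. HB_2(5) = 2^2 + 1. Bump = 28. G_1 = 27.
G_1 = 27. HB_3(27) = 3^3. Bump = 256. G_2 = 255.
G_2 = 255. HB_4(255) = 3·4^3 + 3·4^2 + 3·4 + 3. Bump = 468. G_3 = 467.
G_3 = 467. HB_5(467) = 3·5^3 + 3·5^2 + 3·5 + 2. Bump = 776. G_4 = 775.
G_4 = 775. HB_6(775) = 3·6^3 + 3·6^2 + 3·6 + 1. Bump = 1198. G_5 = 1197.
G_5 = 1197. HB_7(1197) = 3·7^3 + 3·7^2 + 3·7. Bump = 1752. G_6 = 1751.
G_6 = 1751. HB_8(1751) = 3·8^3 + 3·8^2 + 2·8 + 7. Bump = 2455. G_7 = 2454.

ω^3·3 + ω^2·3 + ω·2 + 7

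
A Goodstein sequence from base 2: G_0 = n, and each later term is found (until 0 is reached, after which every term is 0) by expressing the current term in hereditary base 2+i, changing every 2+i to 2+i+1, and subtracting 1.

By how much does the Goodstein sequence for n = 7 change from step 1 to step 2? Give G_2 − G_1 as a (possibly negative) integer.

229

G_0 = 7. HB_2(7) = 2^2 + 2 + 1. Bump = 31. G_1 = 30.
G_1 = 30. HB_3(30) = 3^3 + 3. Bump = 260. G_2 = 259.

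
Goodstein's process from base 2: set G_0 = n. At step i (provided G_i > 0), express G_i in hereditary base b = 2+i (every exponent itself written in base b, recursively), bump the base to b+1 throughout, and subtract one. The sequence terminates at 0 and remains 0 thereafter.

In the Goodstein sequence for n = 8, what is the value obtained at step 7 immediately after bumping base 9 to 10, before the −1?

20000000212

[0] 8 ≡ 2^(2 + 1) (base 2). Lift 3: 81. −1: 80.
[1] 80 ≡ 2·3^3 + 2·3^2 + 2·3 + 2 (base 3). Lift 4: 554. −1: 553.
[2] 553 ≡ 2·4^4 + 2·4^2 + 2·4 + 1 (base 4). Lift 5: 6311. −1: 6310.
[3] 6310 ≡ 2·5^5 + 2·5^2 + 2·5 (base 5). Lift 6: 93396. −1: 93395.
[4] 93395 ≡ 2·6^6 + 2·6^2 + 6 + 5 (base 6). Lift 7: 1647196. −1: 1647195.
[5] 1647195 ≡ 2·7^7 + 2·7^2 + 7 + 4 (base 7). Lift 8: 33554572. −1: 33554571.
[6] 33554571 ≡ 2·8^8 + 2·8^2 + 8 + 3 (base 8). Lift 9: 774841152. −1: 774841151.
[7] 774841151 ≡ 2·9^9 + 2·9^2 + 9 + 2 (base 9). Lift 10: 20000000212. −1: 20000000211.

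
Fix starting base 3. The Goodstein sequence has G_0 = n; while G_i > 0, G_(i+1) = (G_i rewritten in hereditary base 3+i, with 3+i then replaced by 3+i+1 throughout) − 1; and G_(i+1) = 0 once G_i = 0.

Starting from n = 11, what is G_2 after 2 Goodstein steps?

step 0: 11 = 3^2 + 2; sub 4 for 3: 4^2 + 2; = 18; G_1 = 18−1 = 17
step 1: 17 = 4^2 + 1; sub 5 for 4: 5^2 + 1; = 26; G_2 = 26−1 = 25
step 2: 25 = 5^2; sub 6 for 5: 6^2; = 36; G_3 = 36−1 = 35

25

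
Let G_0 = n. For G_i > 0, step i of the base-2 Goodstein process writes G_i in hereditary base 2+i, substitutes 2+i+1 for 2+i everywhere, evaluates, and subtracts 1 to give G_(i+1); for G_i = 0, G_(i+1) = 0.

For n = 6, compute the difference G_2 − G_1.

228

G_0=6  [base 2] 2^2 + 2  →[2↦3]→  3^3 + 3 = 30  −1 ⇒ G_1=29
G_1=29  [base 3] 3^3 + 2  →[3↦4]→  4^4 + 2 = 258  −1 ⇒ G_2=257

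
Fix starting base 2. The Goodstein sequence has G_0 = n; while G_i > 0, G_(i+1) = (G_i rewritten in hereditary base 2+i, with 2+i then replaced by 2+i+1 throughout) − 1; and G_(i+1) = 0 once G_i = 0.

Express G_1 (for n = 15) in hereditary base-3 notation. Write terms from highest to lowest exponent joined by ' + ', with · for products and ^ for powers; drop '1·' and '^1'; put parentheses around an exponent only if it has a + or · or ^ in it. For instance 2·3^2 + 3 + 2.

step 0: 15 = 2^(2 + 1) + 2^2 + 2 + 1; sub 3 for 2: 3^(3 + 1) + 3^3 + 3 + 1; = 112; G_1 = 112−1 = 111
step 1: 111 = 3^(3 + 1) + 3^3 + 3; sub 4 for 3: 4^(4 + 1) + 4^4 + 4; = 1284; G_2 = 1284−1 = 1283

3^(3 + 1) + 3^3 + 3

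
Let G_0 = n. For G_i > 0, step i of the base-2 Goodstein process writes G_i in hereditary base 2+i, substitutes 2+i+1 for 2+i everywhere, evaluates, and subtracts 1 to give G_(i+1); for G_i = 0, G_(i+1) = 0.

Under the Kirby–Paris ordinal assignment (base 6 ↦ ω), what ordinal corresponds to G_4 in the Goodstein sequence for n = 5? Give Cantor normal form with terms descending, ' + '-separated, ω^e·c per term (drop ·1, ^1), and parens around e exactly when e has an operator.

G_0 = 5. HB_2(5) = 2^2 + 1. Bump = 28. G_1 = 27.
G_1 = 27. HB_3(27) = 3^3. Bump = 256. G_2 = 255.
G_2 = 255. HB_4(255) = 3·4^3 + 3·4^2 + 3·4 + 3. Bump = 468. G_3 = 467.
G_3 = 467. HB_5(467) = 3·5^3 + 3·5^2 + 3·5 + 2. Bump = 776. G_4 = 775.
G_4 = 775. HB_6(775) = 3·6^3 + 3·6^2 + 3·6 + 1. Bump = 1198. G_5 = 1197.

ω^3·3 + ω^2·3 + ω·3 + 1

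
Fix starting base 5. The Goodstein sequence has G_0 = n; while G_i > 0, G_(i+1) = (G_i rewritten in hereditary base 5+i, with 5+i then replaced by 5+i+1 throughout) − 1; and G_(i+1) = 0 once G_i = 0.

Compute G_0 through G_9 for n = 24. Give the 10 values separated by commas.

step 0: 24 = 4·5 + 4; sub 6 for 5: 4·6 + 4; = 28; G_1 = 28−1 = 27
step 1: 27 = 4·6 + 3; sub 7 for 6: 4·7 + 3; = 31; G_2 = 31−1 = 30
step 2: 30 = 4·7 + 2; sub 8 for 7: 4·8 + 2; = 34; G_3 = 34−1 = 33
step 3: 33 = 4·8 + 1; sub 9 for 8: 4·9 + 1; = 37; G_4 = 37−1 = 36
step 4: 36 = 4·9; sub 10 for 9: 4·10; = 40; G_5 = 40−1 = 39
step 5: 39 = 3·10 + 9; sub 11 for 10: 3·11 + 9; = 42; G_6 = 42−1 = 41
step 6: 41 = 3·11 + 8; sub 12 for 11: 3·12 + 8; = 44; G_7 = 44−1 = 43
step 7: 43 = 3·12 + 7; sub 13 for 12: 3·13 + 7; = 46; G_8 = 46−1 = 45
step 8: 45 = 3·13 + 6; sub 14 for 13: 3·14 + 6; = 48; G_9 = 48−1 = 47

24, 27, 30, 33, 36, 39, 41, 43, 45, 47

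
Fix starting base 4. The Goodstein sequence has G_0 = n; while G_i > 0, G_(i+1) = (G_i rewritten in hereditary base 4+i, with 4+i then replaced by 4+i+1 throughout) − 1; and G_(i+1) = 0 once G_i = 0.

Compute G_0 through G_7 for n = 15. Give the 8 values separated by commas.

15, 17, 19, 21, 23, 24, 25, 26

base 4: 15 = 3·4 + 3; at 5: 3·5 + 3 = 18; next = 17
base 5: 17 = 3·5 + 2; at 6: 3·6 + 2 = 20; next = 19
base 6: 19 = 3·6 + 1; at 7: 3·7 + 1 = 22; next = 21
base 7: 21 = 3·7; at 8: 3·8 = 24; next = 23
base 8: 23 = 2·8 + 7; at 9: 2·9 + 7 = 25; next = 24
base 9: 24 = 2·9 + 6; at 10: 2·10 + 6 = 26; next = 25
base 10: 25 = 2·10 + 5; at 11: 2·11 + 5 = 27; next = 26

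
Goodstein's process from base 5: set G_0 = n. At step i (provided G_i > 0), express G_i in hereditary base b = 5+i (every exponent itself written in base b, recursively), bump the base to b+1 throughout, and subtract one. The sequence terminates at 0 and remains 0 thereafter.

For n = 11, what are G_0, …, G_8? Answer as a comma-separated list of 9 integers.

11, 12, 13, 13, 13, 13, 13, 13, 13

G_0 = 11. HB_5(11) = 2·5 + 1. Bump = 13. G_1 = 12.
G_1 = 12. HB_6(12) = 2·6. Bump = 14. G_2 = 13.
G_2 = 13. HB_7(13) = 7 + 6. Bump = 14. G_3 = 13.
G_3 = 13. HB_8(13) = 8 + 5. Bump = 14. G_4 = 13.
G_4 = 13. HB_9(13) = 9 + 4. Bump = 14. G_5 = 13.
G_5 = 13. HB_10(13) = 10 + 3. Bump = 14. G_6 = 13.
G_6 = 13. HB_11(13) = 11 + 2. Bump = 14. G_7 = 13.
G_7 = 13. HB_12(13) = 12 + 1. Bump = 14. G_8 = 13.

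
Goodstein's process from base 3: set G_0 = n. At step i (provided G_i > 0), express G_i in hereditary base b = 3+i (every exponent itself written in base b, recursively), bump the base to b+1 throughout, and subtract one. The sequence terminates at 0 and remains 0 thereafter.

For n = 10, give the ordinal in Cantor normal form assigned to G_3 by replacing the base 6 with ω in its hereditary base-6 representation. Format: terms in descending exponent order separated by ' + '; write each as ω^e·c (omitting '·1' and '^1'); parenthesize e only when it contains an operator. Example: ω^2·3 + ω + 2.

ω·4 + 3

[0] 10 ≡ 3^2 + 1 (base 3). Lift 4: 17. −1: 16.
[1] 16 ≡ 4^2 (base 4). Lift 5: 25. −1: 24.
[2] 24 ≡ 4·5 + 4 (base 5). Lift 6: 28. −1: 27.
[3] 27 ≡ 4·6 + 3 (base 6). Lift 7: 31. −1: 30.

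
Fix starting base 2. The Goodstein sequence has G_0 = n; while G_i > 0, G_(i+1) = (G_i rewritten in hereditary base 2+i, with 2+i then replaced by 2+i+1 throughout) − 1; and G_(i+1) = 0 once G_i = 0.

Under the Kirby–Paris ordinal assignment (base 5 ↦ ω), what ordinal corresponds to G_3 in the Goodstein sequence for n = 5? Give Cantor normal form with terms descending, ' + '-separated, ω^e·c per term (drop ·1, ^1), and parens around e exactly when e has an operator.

5 —HB2→ 2^2 + 1 —bump→ 3^3 + 1 = 28 —(−1)→ 27
27 —HB3→ 3^3 —bump→ 4^4 = 256 —(−1)→ 255
255 —HB4→ 3·4^3 + 3·4^2 + 3·4 + 3 —bump→ 3·5^3 + 3·5^2 + 3·5 + 3 = 468 —(−1)→ 467
467 —HB5→ 3·5^3 + 3·5^2 + 3·5 + 2 —bump→ 3·6^3 + 3·6^2 + 3·6 + 2 = 776 —(−1)→ 775

ω^3·3 + ω^2·3 + ω·3 + 2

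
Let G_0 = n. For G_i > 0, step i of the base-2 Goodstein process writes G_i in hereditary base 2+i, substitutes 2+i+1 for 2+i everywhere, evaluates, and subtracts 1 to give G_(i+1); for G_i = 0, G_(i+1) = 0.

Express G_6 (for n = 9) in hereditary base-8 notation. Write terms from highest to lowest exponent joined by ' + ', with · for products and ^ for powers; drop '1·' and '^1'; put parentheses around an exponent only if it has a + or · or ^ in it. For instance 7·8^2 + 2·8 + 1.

3·8^8 + 3·8^3 + 3·8^2 + 2·8 + 7

[0] 9 ≡ 2^(2 + 1) + 1 (base 2). Lift 3: 82. −1: 81.
[1] 81 ≡ 3^(3 + 1) (base 3). Lift 4: 1024. −1: 1023.
[2] 1023 ≡ 3·4^4 + 3·4^3 + 3·4^2 + 3·4 + 3 (base 4). Lift 5: 9843. −1: 9842.
[3] 9842 ≡ 3·5^5 + 3·5^3 + 3·5^2 + 3·5 + 2 (base 5). Lift 6: 140744. −1: 140743.
[4] 140743 ≡ 3·6^6 + 3·6^3 + 3·6^2 + 3·6 + 1 (base 6). Lift 7: 2471827. −1: 2471826.
[5] 2471826 ≡ 3·7^7 + 3·7^3 + 3·7^2 + 3·7 (base 7). Lift 8: 50333400. −1: 50333399.
[6] 50333399 ≡ 3·8^8 + 3·8^3 + 3·8^2 + 2·8 + 7 (base 8). Lift 9: 1162263922. −1: 1162263921.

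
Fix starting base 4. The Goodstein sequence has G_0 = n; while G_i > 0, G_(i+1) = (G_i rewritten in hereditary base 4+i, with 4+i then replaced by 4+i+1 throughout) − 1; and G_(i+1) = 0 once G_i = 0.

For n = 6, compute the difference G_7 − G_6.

i=0: 6 = 4 + 2 (b=4); 4→5: 5 + 2 = 7; 7−1 = 6
i=1: 6 = 5 + 1 (b=5); 5→6: 6 + 1 = 7; 7−1 = 6
i=2: 6 = 6 (b=6); 6→7: 7 = 7; 7−1 = 6
i=3: 6 = 6 (b=7); 7→8: 6 = 6; 6−1 = 5
i=4: 5 = 5 (b=8); 8→9: 5 = 5; 5−1 = 4
i=5: 4 = 4 (b=9); 9→10: 4 = 4; 4−1 = 3
i=6: 3 = 3 (b=10); 10→11: 3 = 3; 3−1 = 2

-1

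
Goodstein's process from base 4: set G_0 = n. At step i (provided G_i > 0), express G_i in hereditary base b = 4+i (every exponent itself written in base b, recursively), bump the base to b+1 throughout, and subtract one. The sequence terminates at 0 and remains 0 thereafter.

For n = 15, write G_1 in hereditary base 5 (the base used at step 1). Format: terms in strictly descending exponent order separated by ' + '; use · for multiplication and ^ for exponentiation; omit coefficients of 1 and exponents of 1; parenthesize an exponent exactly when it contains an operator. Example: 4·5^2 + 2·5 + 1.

3·5 + 2

G_0 = 15. HB_4(15) = 3·4 + 3. Bump = 18. G_1 = 17.
G_1 = 17. HB_5(17) = 3·5 + 2. Bump = 20. G_2 = 19.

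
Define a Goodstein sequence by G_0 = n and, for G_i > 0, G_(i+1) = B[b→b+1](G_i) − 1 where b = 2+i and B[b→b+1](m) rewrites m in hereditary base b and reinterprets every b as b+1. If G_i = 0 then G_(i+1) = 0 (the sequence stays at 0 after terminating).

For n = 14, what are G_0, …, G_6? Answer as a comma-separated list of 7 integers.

14, 110, 1281, 18750, 326591, 5862840, 134404971

14 —HB2→ 2^(2 + 1) + 2^2 + 2 —bump→ 3^(3 + 1) + 3^3 + 3 = 111 —(−1)→ 110
110 —HB3→ 3^(3 + 1) + 3^3 + 2 —bump→ 4^(4 + 1) + 4^4 + 2 = 1282 —(−1)→ 1281
1281 —HB4→ 4^(4 + 1) + 4^4 + 1 —bump→ 5^(5 + 1) + 5^5 + 1 = 18751 —(−1)→ 18750
18750 —HB5→ 5^(5 + 1) + 5^5 —bump→ 6^(6 + 1) + 6^6 = 326592 —(−1)→ 326591
326591 —HB6→ 6^(6 + 1) + 5·6^5 + 5·6^4 + 5·6^3 + 5·6^2 + 5·6 + 5 —bump→ 7^(7 + 1) + 5·7^5 + 5·7^4 + 5·7^3 + 5·7^2 + 5·7 + 5 = 5862841 —(−1)→ 5862840
5862840 —HB7→ 7^(7 + 1) + 5·7^5 + 5·7^4 + 5·7^3 + 5·7^2 + 5·7 + 4 —bump→ 8^(8 + 1) + 5·8^5 + 5·8^4 + 5·8^3 + 5·8^2 + 5·8 + 4 = 134404972 —(−1)→ 134404971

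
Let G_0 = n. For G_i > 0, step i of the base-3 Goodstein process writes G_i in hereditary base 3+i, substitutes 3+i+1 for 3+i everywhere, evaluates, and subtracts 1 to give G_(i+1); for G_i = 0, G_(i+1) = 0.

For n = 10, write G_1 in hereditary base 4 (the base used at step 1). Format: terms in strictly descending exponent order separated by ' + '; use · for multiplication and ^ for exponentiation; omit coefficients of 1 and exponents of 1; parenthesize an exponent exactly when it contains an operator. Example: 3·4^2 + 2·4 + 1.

4^2

i=0: 10 = 3^2 + 1 (b=3); 3→4: 4^2 + 1 = 17; 17−1 = 16
i=1: 16 = 4^2 (b=4); 4→5: 5^2 = 25; 25−1 = 24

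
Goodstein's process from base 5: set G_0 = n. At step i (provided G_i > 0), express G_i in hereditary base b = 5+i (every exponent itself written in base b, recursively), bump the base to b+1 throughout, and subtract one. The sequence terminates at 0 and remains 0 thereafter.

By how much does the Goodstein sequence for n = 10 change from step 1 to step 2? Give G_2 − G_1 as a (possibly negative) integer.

G_0=10  [base 5] 2·5  →[5↦6]→  2·6 = 12  −1 ⇒ G_1=11
G_1=11  [base 6] 6 + 5  →[6↦7]→  7 + 5 = 12  −1 ⇒ G_2=11

0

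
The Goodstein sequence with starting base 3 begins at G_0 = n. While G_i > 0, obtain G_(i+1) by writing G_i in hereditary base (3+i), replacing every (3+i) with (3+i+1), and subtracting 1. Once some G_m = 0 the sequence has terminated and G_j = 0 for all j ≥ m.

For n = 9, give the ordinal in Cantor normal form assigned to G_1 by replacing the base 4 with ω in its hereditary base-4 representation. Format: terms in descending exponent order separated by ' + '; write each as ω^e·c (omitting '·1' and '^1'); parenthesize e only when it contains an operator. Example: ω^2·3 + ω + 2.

G_0 = 9. HB_3(9) = 3^2. Bump = 16. G_1 = 15.
G_1 = 15. HB_4(15) = 3·4 + 3. Bump = 18. G_2 = 17.

ω·3 + 3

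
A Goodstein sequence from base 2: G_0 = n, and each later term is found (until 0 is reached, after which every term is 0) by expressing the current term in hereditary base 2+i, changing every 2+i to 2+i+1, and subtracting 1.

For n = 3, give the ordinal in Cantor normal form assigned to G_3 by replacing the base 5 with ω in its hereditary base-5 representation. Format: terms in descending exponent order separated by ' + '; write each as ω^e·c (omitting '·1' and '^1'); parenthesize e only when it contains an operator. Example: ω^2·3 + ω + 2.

2

G_0 = 3. HB_2(3) = 2 + 1. Bump = 4. G_1 = 3.
G_1 = 3. HB_3(3) = 3. Bump = 4. G_2 = 3.
G_2 = 3. HB_4(3) = 3. Bump = 3. G_3 = 2.
G_3 = 2. HB_5(2) = 2. Bump = 2. G_4 = 1.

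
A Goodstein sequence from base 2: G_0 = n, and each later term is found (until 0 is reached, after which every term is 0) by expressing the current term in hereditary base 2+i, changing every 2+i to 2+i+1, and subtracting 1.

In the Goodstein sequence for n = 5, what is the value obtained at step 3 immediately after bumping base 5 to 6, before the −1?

G_0=5  [base 2] 2^2 + 1  →[2↦3]→  3^3 + 1 = 28  −1 ⇒ G_1=27
G_1=27  [base 3] 3^3  →[3↦4]→  4^4 = 256  −1 ⇒ G_2=255
G_2=255  [base 4] 3·4^3 + 3·4^2 + 3·4 + 3  →[4↦5]→  3·5^3 + 3·5^2 + 3·5 + 3 = 468  −1 ⇒ G_3=467
G_3=467  [base 5] 3·5^3 + 3·5^2 + 3·5 + 2  →[5↦6]→  3·6^3 + 3·6^2 + 3·6 + 2 = 776  −1 ⇒ G_4=775

776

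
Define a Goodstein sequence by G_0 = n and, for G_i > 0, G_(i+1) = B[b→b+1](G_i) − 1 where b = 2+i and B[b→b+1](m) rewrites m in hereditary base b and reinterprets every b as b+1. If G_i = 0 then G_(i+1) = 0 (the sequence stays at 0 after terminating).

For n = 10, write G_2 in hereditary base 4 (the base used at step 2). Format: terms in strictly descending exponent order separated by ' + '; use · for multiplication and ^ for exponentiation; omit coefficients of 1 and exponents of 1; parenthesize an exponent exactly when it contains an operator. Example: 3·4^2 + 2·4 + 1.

(0) 10|_2 = 2^(2 + 1) + 2 ↦ 3^(3 + 1) + 3|_3 = 84 ⇒ 83
(1) 83|_3 = 3^(3 + 1) + 2 ↦ 4^(4 + 1) + 2|_4 = 1026 ⇒ 1025
(2) 1025|_4 = 4^(4 + 1) + 1 ↦ 5^(5 + 1) + 1|_5 = 15626 ⇒ 15625

4^(4 + 1) + 1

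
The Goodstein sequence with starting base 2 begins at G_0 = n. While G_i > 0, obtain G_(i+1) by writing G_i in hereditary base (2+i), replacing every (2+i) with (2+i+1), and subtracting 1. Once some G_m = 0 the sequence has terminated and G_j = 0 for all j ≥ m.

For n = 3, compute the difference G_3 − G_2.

-1

base 2: 3 = 2 + 1; at 3: 3 + 1 = 4; next = 3
base 3: 3 = 3; at 4: 4 = 4; next = 3
base 4: 3 = 3; at 5: 3 = 3; next = 2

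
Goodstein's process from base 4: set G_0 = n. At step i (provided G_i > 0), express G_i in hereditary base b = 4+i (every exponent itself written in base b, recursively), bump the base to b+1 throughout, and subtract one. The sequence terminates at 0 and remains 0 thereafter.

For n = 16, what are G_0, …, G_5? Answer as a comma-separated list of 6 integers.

G_0=16  [base 4] 4^2  →[4↦5]→  5^2 = 25  −1 ⇒ G_1=24
G_1=24  [base 5] 4·5 + 4  →[5↦6]→  4·6 + 4 = 28  −1 ⇒ G_2=27
G_2=27  [base 6] 4·6 + 3  →[6↦7]→  4·7 + 3 = 31  −1 ⇒ G_3=30
G_3=30  [base 7] 4·7 + 2  →[7↦8]→  4·8 + 2 = 34  −1 ⇒ G_4=33
G_4=33  [base 8] 4·8 + 1  →[8↦9]→  4·9 + 1 = 37  −1 ⇒ G_5=36

16, 24, 27, 30, 33, 36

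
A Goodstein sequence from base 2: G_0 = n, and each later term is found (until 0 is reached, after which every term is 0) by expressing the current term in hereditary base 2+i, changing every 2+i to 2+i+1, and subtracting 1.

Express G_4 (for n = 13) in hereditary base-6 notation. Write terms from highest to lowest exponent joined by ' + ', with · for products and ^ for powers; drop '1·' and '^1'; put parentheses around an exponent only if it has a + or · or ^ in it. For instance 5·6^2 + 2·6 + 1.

step 0: 13 = 2^(2 + 1) + 2^2 + 1; sub 3 for 2: 3^(3 + 1) + 3^3 + 1; = 109; G_1 = 109−1 = 108
step 1: 108 = 3^(3 + 1) + 3^3; sub 4 for 3: 4^(4 + 1) + 4^4; = 1280; G_2 = 1280−1 = 1279
step 2: 1279 = 4^(4 + 1) + 3·4^3 + 3·4^2 + 3·4 + 3; sub 5 for 4: 5^(5 + 1) + 3·5^3 + 3·5^2 + 3·5 + 3; = 16093; G_3 = 16093−1 = 16092
step 3: 16092 = 5^(5 + 1) + 3·5^3 + 3·5^2 + 3·5 + 2; sub 6 for 5: 6^(6 + 1) + 3·6^3 + 3·6^2 + 3·6 + 2; = 280712; G_4 = 280712−1 = 280711
step 4: 280711 = 6^(6 + 1) + 3·6^3 + 3·6^2 + 3·6 + 1; sub 7 for 6: 7^(7 + 1) + 3·7^3 + 3·7^2 + 3·7 + 1; = 5765999; G_5 = 5765999−1 = 5765998

6^(6 + 1) + 3·6^3 + 3·6^2 + 3·6 + 1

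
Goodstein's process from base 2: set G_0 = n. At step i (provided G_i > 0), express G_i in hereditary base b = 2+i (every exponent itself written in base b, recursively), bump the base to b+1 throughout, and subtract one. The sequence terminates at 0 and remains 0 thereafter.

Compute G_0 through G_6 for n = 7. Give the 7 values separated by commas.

7, 30, 259, 3127, 46657, 823543, 16777215

(0) 7|_2 = 2^2 + 2 + 1 ↦ 3^3 + 3 + 1|_3 = 31 ⇒ 30
(1) 30|_3 = 3^3 + 3 ↦ 4^4 + 4|_4 = 260 ⇒ 259
(2) 259|_4 = 4^4 + 3 ↦ 5^5 + 3|_5 = 3128 ⇒ 3127
(3) 3127|_5 = 5^5 + 2 ↦ 6^6 + 2|_6 = 46658 ⇒ 46657
(4) 46657|_6 = 6^6 + 1 ↦ 7^7 + 1|_7 = 823544 ⇒ 823543
(5) 823543|_7 = 7^7 ↦ 8^8|_8 = 16777216 ⇒ 16777215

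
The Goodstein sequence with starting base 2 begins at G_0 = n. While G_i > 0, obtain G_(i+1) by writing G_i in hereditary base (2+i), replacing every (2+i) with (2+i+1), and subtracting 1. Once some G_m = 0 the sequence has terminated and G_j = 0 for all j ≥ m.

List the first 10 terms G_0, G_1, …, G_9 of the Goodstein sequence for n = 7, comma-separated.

7, 30, 259, 3127, 46657, 823543, 16777215, 37665879, 77777775, 150051213

base 2: 7 = 2^2 + 2 + 1; at 3: 3^3 + 3 + 1 = 31; next = 30
base 3: 30 = 3^3 + 3; at 4: 4^4 + 4 = 260; next = 259
base 4: 259 = 4^4 + 3; at 5: 5^5 + 3 = 3128; next = 3127
base 5: 3127 = 5^5 + 2; at 6: 6^6 + 2 = 46658; next = 46657
base 6: 46657 = 6^6 + 1; at 7: 7^7 + 1 = 823544; next = 823543
base 7: 823543 = 7^7; at 8: 8^8 = 16777216; next = 16777215
base 8: 16777215 = 7·8^7 + 7·8^6 + 7·8^5 + 7·8^4 + 7·8^3 + 7·8^2 + 7·8 + 7; at 9: 7·9^7 + 7·9^6 + 7·9^5 + 7·9^4 + 7·9^3 + 7·9^2 + 7·9 + 7 = 37665880; next = 37665879
base 9: 37665879 = 7·9^7 + 7·9^6 + 7·9^5 + 7·9^4 + 7·9^3 + 7·9^2 + 7·9 + 6; at 10: 7·10^7 + 7·10^6 + 7·10^5 + 7·10^4 + 7·10^3 + 7·10^2 + 7·10 + 6 = 77777776; next = 77777775
base 10: 77777775 = 7·10^7 + 7·10^6 + 7·10^5 + 7·10^4 + 7·10^3 + 7·10^2 + 7·10 + 5; at 11: 7·11^7 + 7·11^6 + 7·11^5 + 7·11^4 + 7·11^3 + 7·11^2 + 7·11 + 5 = 150051214; next = 150051213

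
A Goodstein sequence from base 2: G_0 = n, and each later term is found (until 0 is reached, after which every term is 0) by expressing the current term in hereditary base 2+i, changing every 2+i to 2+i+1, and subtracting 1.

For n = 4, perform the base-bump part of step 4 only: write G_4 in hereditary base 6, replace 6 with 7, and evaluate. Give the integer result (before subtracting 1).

110

G_0=4  [base 2] 2^2  →[2↦3]→  3^3 = 27  −1 ⇒ G_1=26
G_1=26  [base 3] 2·3^2 + 2·3 + 2  →[3↦4]→  2·4^2 + 2·4 + 2 = 42  −1 ⇒ G_2=41
G_2=41  [base 4] 2·4^2 + 2·4 + 1  →[4↦5]→  2·5^2 + 2·5 + 1 = 61  −1 ⇒ G_3=60
G_3=60  [base 5] 2·5^2 + 2·5  →[5↦6]→  2·6^2 + 2·6 = 84  −1 ⇒ G_4=83
G_4=83  [base 6] 2·6^2 + 6 + 5  →[6↦7]→  2·7^2 + 7 + 5 = 110  −1 ⇒ G_5=109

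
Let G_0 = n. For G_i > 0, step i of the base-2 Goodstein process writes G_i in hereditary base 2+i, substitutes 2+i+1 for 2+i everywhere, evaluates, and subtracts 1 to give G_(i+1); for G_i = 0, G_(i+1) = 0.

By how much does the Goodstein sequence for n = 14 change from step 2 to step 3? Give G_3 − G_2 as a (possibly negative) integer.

17469

(0) 14|_2 = 2^(2 + 1) + 2^2 + 2 ↦ 3^(3 + 1) + 3^3 + 3|_3 = 111 ⇒ 110
(1) 110|_3 = 3^(3 + 1) + 3^3 + 2 ↦ 4^(4 + 1) + 4^4 + 2|_4 = 1282 ⇒ 1281
(2) 1281|_4 = 4^(4 + 1) + 4^4 + 1 ↦ 5^(5 + 1) + 5^5 + 1|_5 = 18751 ⇒ 18750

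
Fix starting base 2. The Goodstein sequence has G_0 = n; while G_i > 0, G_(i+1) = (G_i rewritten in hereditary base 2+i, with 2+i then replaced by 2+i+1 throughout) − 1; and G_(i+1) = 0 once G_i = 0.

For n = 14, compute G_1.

110

(0) 14|_2 = 2^(2 + 1) + 2^2 + 2 ↦ 3^(3 + 1) + 3^3 + 3|_3 = 111 ⇒ 110
(1) 110|_3 = 3^(3 + 1) + 3^3 + 2 ↦ 4^(4 + 1) + 4^4 + 2|_4 = 1282 ⇒ 1281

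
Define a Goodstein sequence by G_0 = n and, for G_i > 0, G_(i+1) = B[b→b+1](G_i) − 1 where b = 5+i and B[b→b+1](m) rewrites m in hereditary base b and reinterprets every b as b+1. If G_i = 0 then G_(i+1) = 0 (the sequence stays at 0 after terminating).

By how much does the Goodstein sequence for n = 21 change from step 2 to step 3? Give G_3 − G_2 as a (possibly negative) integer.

2

i=0: 21 = 4·5 + 1 (b=5); 5→6: 4·6 + 1 = 25; 25−1 = 24
i=1: 24 = 4·6 (b=6); 6→7: 4·7 = 28; 28−1 = 27
i=2: 27 = 3·7 + 6 (b=7); 7→8: 3·8 + 6 = 30; 30−1 = 29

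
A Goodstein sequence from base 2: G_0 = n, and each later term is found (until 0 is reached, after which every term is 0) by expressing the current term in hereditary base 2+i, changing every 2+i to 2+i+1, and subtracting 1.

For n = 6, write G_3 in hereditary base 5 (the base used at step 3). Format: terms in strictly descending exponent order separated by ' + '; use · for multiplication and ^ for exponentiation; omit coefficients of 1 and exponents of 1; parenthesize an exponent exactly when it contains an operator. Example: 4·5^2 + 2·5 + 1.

5^5

step 0: 6 = 2^2 + 2; sub 3 for 2: 3^3 + 3; = 30; G_1 = 30−1 = 29
step 1: 29 = 3^3 + 2; sub 4 for 3: 4^4 + 2; = 258; G_2 = 258−1 = 257
step 2: 257 = 4^4 + 1; sub 5 for 4: 5^5 + 1; = 3126; G_3 = 3126−1 = 3125
step 3: 3125 = 5^5; sub 6 for 5: 6^6; = 46656; G_4 = 46656−1 = 46655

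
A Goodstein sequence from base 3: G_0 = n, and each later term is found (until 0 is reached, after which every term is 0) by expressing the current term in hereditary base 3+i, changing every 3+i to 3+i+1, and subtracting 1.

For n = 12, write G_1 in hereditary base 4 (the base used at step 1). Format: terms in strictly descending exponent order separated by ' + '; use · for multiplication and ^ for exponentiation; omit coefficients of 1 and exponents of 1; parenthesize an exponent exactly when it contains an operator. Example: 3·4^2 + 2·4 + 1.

G_0=12  [base 3] 3^2 + 3  →[3↦4]→  4^2 + 4 = 20  −1 ⇒ G_1=19
G_1=19  [base 4] 4^2 + 3  →[4↦5]→  5^2 + 3 = 28  −1 ⇒ G_2=27

4^2 + 3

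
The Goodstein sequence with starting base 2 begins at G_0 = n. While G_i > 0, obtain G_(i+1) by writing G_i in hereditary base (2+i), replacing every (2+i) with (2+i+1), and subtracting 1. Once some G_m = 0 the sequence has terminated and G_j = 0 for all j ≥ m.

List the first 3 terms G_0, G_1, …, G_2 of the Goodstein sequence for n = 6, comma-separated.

6, 29, 257

6 —HB2→ 2^2 + 2 —bump→ 3^3 + 3 = 30 —(−1)→ 29
29 —HB3→ 3^3 + 2 —bump→ 4^4 + 2 = 258 —(−1)→ 257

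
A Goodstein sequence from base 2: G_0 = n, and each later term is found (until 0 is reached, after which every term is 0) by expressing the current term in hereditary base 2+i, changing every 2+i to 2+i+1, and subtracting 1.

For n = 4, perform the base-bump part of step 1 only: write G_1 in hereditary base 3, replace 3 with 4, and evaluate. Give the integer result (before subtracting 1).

i=0: 4 = 2^2 (b=2); 2→3: 3^3 = 27; 27−1 = 26
i=1: 26 = 2·3^2 + 2·3 + 2 (b=3); 3→4: 2·4^2 + 2·4 + 2 = 42; 42−1 = 41

42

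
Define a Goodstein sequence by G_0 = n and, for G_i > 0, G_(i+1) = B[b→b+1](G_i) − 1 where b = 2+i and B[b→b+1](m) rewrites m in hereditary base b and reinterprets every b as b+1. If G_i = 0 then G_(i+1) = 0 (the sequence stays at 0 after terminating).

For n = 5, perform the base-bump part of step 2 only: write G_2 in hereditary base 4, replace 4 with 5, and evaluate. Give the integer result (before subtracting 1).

468

5 —HB2→ 2^2 + 1 —bump→ 3^3 + 1 = 28 —(−1)→ 27
27 —HB3→ 3^3 —bump→ 4^4 = 256 —(−1)→ 255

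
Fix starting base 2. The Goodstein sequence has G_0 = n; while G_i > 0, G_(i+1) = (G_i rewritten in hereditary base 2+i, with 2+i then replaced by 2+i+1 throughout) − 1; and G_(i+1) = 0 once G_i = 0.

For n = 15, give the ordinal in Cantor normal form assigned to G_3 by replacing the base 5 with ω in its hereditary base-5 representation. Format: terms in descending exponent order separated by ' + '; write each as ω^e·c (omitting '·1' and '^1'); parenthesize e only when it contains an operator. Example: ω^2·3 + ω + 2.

ω^(ω + 1) + ω^ω + 2

15 —HB2→ 2^(2 + 1) + 2^2 + 2 + 1 —bump→ 3^(3 + 1) + 3^3 + 3 + 1 = 112 —(−1)→ 111
111 —HB3→ 3^(3 + 1) + 3^3 + 3 —bump→ 4^(4 + 1) + 4^4 + 4 = 1284 —(−1)→ 1283
1283 —HB4→ 4^(4 + 1) + 4^4 + 3 —bump→ 5^(5 + 1) + 5^5 + 3 = 18753 —(−1)→ 18752
18752 —HB5→ 5^(5 + 1) + 5^5 + 2 —bump→ 6^(6 + 1) + 6^6 + 2 = 326594 —(−1)→ 326593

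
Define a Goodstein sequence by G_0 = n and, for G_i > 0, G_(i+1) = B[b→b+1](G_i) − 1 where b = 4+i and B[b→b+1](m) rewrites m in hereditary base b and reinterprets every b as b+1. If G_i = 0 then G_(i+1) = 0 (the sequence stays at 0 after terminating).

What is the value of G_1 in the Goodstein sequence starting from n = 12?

(0) 12|_4 = 3·4 ↦ 3·5|_5 = 15 ⇒ 14
(1) 14|_5 = 2·5 + 4 ↦ 2·6 + 4|_6 = 16 ⇒ 15

14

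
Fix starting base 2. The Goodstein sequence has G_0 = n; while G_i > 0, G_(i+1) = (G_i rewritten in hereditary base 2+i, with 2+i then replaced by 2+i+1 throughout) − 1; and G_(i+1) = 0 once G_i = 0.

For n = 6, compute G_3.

3125

[0] 6 ≡ 2^2 + 2 (base 2). Lift 3: 30. −1: 29.
[1] 29 ≡ 3^3 + 2 (base 3). Lift 4: 258. −1: 257.
[2] 257 ≡ 4^4 + 1 (base 4). Lift 5: 3126. −1: 3125.
[3] 3125 ≡ 5^5 (base 5). Lift 6: 46656. −1: 46655.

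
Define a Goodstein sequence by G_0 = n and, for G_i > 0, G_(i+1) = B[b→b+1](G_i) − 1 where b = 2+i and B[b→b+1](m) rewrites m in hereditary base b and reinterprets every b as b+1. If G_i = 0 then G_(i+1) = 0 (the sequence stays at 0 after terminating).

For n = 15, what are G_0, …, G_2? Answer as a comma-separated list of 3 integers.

(0) 15|_2 = 2^(2 + 1) + 2^2 + 2 + 1 ↦ 3^(3 + 1) + 3^3 + 3 + 1|_3 = 112 ⇒ 111
(1) 111|_3 = 3^(3 + 1) + 3^3 + 3 ↦ 4^(4 + 1) + 4^4 + 4|_4 = 1284 ⇒ 1283

15, 111, 1283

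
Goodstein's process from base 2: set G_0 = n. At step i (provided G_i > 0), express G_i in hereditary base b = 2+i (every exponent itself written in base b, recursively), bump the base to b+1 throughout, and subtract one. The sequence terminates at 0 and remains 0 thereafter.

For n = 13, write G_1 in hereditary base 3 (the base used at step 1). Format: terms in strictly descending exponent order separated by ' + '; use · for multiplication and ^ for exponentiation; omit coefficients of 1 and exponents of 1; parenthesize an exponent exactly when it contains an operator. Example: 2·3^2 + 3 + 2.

G_0=13  [base 2] 2^(2 + 1) + 2^2 + 1  →[2↦3]→  3^(3 + 1) + 3^3 + 1 = 109  −1 ⇒ G_1=108
G_1=108  [base 3] 3^(3 + 1) + 3^3  →[3↦4]→  4^(4 + 1) + 4^4 = 1280  −1 ⇒ G_2=1279

3^(3 + 1) + 3^3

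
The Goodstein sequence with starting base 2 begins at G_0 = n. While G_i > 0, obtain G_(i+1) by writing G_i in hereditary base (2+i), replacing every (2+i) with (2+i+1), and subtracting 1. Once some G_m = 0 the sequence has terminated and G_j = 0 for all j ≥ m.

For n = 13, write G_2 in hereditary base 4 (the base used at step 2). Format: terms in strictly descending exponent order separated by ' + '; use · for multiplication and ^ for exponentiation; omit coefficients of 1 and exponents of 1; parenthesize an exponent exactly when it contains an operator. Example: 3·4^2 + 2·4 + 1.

step 0: 13 = 2^(2 + 1) + 2^2 + 1; sub 3 for 2: 3^(3 + 1) + 3^3 + 1; = 109; G_1 = 109−1 = 108
step 1: 108 = 3^(3 + 1) + 3^3; sub 4 for 3: 4^(4 + 1) + 4^4; = 1280; G_2 = 1280−1 = 1279
step 2: 1279 = 4^(4 + 1) + 3·4^3 + 3·4^2 + 3·4 + 3; sub 5 for 4: 5^(5 + 1) + 3·5^3 + 3·5^2 + 3·5 + 3; = 16093; G_3 = 16093−1 = 16092

4^(4 + 1) + 3·4^3 + 3·4^2 + 3·4 + 3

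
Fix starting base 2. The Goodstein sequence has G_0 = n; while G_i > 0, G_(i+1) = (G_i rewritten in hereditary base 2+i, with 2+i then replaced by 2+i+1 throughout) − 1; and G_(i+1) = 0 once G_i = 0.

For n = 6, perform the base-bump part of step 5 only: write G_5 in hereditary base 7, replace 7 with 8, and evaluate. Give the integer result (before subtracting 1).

step 0: 6 = 2^2 + 2; sub 3 for 2: 3^3 + 3; = 30; G_1 = 30−1 = 29
step 1: 29 = 3^3 + 2; sub 4 for 3: 4^4 + 2; = 258; G_2 = 258−1 = 257
step 2: 257 = 4^4 + 1; sub 5 for 4: 5^5 + 1; = 3126; G_3 = 3126−1 = 3125
step 3: 3125 = 5^5; sub 6 for 5: 6^6; = 46656; G_4 = 46656−1 = 46655
step 4: 46655 = 5·6^5 + 5·6^4 + 5·6^3 + 5·6^2 + 5·6 + 5; sub 7 for 6: 5·7^5 + 5·7^4 + 5·7^3 + 5·7^2 + 5·7 + 5; = 98040; G_5 = 98040−1 = 98039
step 5: 98039 = 5·7^5 + 5·7^4 + 5·7^3 + 5·7^2 + 5·7 + 4; sub 8 for 7: 5·8^5 + 5·8^4 + 5·8^3 + 5·8^2 + 5·8 + 4; = 187244; G_6 = 187244−1 = 187243

187244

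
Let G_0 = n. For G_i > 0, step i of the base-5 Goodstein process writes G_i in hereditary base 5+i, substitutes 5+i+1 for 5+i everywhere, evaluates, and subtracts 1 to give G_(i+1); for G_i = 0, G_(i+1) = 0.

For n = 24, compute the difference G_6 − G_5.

2

G_0=24  [base 5] 4·5 + 4  →[5↦6]→  4·6 + 4 = 28  −1 ⇒ G_1=27
G_1=27  [base 6] 4·6 + 3  →[6↦7]→  4·7 + 3 = 31  −1 ⇒ G_2=30
G_2=30  [base 7] 4·7 + 2  →[7↦8]→  4·8 + 2 = 34  −1 ⇒ G_3=33
G_3=33  [base 8] 4·8 + 1  →[8↦9]→  4·9 + 1 = 37  −1 ⇒ G_4=36
G_4=36  [base 9] 4·9  →[9↦10]→  4·10 = 40  −1 ⇒ G_5=39
G_5=39  [base 10] 3·10 + 9  →[10↦11]→  3·11 + 9 = 42  −1 ⇒ G_6=41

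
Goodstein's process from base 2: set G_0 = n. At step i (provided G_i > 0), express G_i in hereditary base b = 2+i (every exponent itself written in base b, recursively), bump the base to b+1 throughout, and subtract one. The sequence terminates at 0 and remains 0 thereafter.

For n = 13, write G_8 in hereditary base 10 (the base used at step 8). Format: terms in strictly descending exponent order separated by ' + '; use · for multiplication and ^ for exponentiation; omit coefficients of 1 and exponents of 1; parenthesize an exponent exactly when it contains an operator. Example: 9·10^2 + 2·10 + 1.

base 2: 13 = 2^(2 + 1) + 2^2 + 1; at 3: 3^(3 + 1) + 3^3 + 1 = 109; next = 108
base 3: 108 = 3^(3 + 1) + 3^3; at 4: 4^(4 + 1) + 4^4 = 1280; next = 1279
base 4: 1279 = 4^(4 + 1) + 3·4^3 + 3·4^2 + 3·4 + 3; at 5: 5^(5 + 1) + 3·5^3 + 3·5^2 + 3·5 + 3 = 16093; next = 16092
base 5: 16092 = 5^(5 + 1) + 3·5^3 + 3·5^2 + 3·5 + 2; at 6: 6^(6 + 1) + 3·6^3 + 3·6^2 + 3·6 + 2 = 280712; next = 280711
base 6: 280711 = 6^(6 + 1) + 3·6^3 + 3·6^2 + 3·6 + 1; at 7: 7^(7 + 1) + 3·7^3 + 3·7^2 + 3·7 + 1 = 5765999; next = 5765998
base 7: 5765998 = 7^(7 + 1) + 3·7^3 + 3·7^2 + 3·7; at 8: 8^(8 + 1) + 3·8^3 + 3·8^2 + 3·8 = 134219480; next = 134219479
base 8: 134219479 = 8^(8 + 1) + 3·8^3 + 3·8^2 + 2·8 + 7; at 9: 9^(9 + 1) + 3·9^3 + 3·9^2 + 2·9 + 7 = 3486786856; next = 3486786855
base 9: 3486786855 = 9^(9 + 1) + 3·9^3 + 3·9^2 + 2·9 + 6; at 10: 10^(10 + 1) + 3·10^3 + 3·10^2 + 2·10 + 6 = 100000003326; next = 100000003325

10^(10 + 1) + 3·10^3 + 3·10^2 + 2·10 + 5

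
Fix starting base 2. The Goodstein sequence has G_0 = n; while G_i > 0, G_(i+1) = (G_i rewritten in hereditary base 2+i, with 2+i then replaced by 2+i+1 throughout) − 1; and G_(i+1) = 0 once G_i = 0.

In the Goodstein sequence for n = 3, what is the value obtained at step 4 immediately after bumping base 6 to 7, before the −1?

1

G_0=3  [base 2] 2 + 1  →[2↦3]→  3 + 1 = 4  −1 ⇒ G_1=3
G_1=3  [base 3] 3  →[3↦4]→  4 = 4  −1 ⇒ G_2=3
G_2=3  [base 4] 3  →[4↦5]→  3 = 3  −1 ⇒ G_3=2
G_3=2  [base 5] 2  →[5↦6]→  2 = 2  −1 ⇒ G_4=1
G_4=1  [base 6] 1  →[6↦7]→  1 = 1  −1 ⇒ G_5=0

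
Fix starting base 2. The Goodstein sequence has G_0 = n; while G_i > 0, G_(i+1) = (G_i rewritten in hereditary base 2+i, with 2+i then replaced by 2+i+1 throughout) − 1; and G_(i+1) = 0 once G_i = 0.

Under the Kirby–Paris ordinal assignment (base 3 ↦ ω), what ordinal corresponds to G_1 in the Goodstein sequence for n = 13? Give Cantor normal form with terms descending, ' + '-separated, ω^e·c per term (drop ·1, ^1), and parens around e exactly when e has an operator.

ω^(ω + 1) + ω^ω

[0] 13 ≡ 2^(2 + 1) + 2^2 + 1 (base 2). Lift 3: 109. −1: 108.
[1] 108 ≡ 3^(3 + 1) + 3^3 (base 3). Lift 4: 1280. −1: 1279.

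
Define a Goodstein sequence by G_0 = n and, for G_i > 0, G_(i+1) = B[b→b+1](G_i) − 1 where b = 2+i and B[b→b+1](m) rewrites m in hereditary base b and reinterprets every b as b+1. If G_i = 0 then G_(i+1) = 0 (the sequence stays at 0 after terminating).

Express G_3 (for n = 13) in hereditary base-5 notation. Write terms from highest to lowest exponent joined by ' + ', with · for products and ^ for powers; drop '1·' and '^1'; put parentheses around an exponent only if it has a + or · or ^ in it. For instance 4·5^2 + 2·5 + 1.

13 —HB2→ 2^(2 + 1) + 2^2 + 1 —bump→ 3^(3 + 1) + 3^3 + 1 = 109 —(−1)→ 108
108 —HB3→ 3^(3 + 1) + 3^3 —bump→ 4^(4 + 1) + 4^4 = 1280 —(−1)→ 1279
1279 —HB4→ 4^(4 + 1) + 3·4^3 + 3·4^2 + 3·4 + 3 —bump→ 5^(5 + 1) + 3·5^3 + 3·5^2 + 3·5 + 3 = 16093 —(−1)→ 16092

5^(5 + 1) + 3·5^3 + 3·5^2 + 3·5 + 2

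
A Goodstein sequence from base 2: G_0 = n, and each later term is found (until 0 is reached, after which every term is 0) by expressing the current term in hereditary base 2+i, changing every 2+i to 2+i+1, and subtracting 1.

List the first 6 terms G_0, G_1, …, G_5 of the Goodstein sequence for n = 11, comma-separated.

11, 84, 1027, 15627, 279937, 5764801

G_0 = 11. HB_2(11) = 2^(2 + 1) + 2 + 1. Bump = 85. G_1 = 84.
G_1 = 84. HB_3(84) = 3^(3 + 1) + 3. Bump = 1028. G_2 = 1027.
G_2 = 1027. HB_4(1027) = 4^(4 + 1) + 3. Bump = 15628. G_3 = 15627.
G_3 = 15627. HB_5(15627) = 5^(5 + 1) + 2. Bump = 279938. G_4 = 279937.
G_4 = 279937. HB_6(279937) = 6^(6 + 1) + 1. Bump = 5764802. G_5 = 5764801.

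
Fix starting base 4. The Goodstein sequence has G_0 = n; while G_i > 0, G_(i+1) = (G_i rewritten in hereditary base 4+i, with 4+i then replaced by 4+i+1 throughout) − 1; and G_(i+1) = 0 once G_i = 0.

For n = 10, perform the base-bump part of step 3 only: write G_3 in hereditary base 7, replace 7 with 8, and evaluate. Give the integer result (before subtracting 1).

14

i=0: 10 = 2·4 + 2 (b=4); 4→5: 2·5 + 2 = 12; 12−1 = 11
i=1: 11 = 2·5 + 1 (b=5); 5→6: 2·6 + 1 = 13; 13−1 = 12
i=2: 12 = 2·6 (b=6); 6→7: 2·7 = 14; 14−1 = 13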